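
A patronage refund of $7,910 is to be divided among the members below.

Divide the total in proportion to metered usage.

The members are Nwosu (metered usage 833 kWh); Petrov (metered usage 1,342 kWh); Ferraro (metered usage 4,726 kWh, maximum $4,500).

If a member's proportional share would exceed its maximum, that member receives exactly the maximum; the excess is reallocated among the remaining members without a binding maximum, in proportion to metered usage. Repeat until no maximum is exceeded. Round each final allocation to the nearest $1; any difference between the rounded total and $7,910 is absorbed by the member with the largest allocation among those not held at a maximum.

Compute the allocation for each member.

Nwosu: $1,306; Petrov: $2,104; Ferraro: $4,500

Sum of metered usage: 6,901.
Unconstrained shares: Nwosu 954.79; Petrov 1,538.21; Ferraro 5,416.99.
Capped: Ferraro ($4,500); balance $3,410 reallocated over remaining metered usage 2,175.
Redistributed shares: Nwosu 1,305.99 → $1,306; Petrov 2,104.01 → $2,104.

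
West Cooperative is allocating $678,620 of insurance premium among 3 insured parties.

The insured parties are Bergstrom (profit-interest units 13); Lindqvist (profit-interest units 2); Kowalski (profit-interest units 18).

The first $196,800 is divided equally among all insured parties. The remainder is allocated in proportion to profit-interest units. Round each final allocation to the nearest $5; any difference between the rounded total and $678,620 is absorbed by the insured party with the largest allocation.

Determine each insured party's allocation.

Bergstrom: $255,410 · Lindqvist: $94,800 · Kowalski: $328,410

Equal tier: $196,800 ÷ 3 = $65,600 apiece.
Remainder $481,820 by profit-interest units (total 33): Bergstrom 189,807.88 → $189,810; Lindqvist 29,201.21 → $29,200; Kowalski 262,810.91 → $262,810.
Totals: Bergstrom $65,600 + $189,810 = $255,410; Lindqvist $65,600 + $29,200 = $94,800; Kowalski $65,600 + $262,810 = $328,410.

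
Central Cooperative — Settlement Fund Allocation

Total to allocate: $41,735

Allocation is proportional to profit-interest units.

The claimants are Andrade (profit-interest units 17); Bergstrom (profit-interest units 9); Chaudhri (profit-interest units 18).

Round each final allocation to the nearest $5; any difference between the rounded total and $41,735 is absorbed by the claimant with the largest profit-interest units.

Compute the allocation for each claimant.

Andrade: $16,125; Bergstrom: $8,535; Chaudhri: $17,075

Profit-interest units total: 17 + 9 + 18 = 44.
Unrounded shares: Andrade 16,124.89; Bergstrom 8,536.70; Chaudhri 17,073.41.
After rounding ($5): Andrade $16,125; Bergstrom $8,535; Chaudhri $17,075. Sum = $41,735.
No rounding difference to absorb.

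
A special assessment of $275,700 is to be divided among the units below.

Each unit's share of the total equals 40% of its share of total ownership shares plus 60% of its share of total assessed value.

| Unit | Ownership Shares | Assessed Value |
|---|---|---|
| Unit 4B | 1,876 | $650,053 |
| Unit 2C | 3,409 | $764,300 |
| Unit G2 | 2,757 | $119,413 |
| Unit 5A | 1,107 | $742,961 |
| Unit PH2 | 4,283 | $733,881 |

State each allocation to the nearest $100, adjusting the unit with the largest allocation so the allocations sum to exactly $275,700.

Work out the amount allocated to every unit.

Ownership shares total 13,432; assessed value total 3,010,608.
Combined weights (40% ownership shares + 60% assessed value): Unit 4B 0.1854; Unit 2C 0.2538; Unit G2 0.1059; Unit 5A 0.1810; Unit PH2 0.2738.
Unrounded shares: Unit 4B 51,120.04; Unit 2C 69,983.73; Unit G2 29,196.88; Unit 5A 49,911.26; Unit PH2 75,488.09.
After rounding ($100): Unit 4B $51,100; Unit 2C $70,000; Unit G2 $29,200; Unit 5A $49,900; Unit PH2 $75,500. Sum = $275,700.
Rounded total matches; no reconciliation needed.

Unit 4B: $51,100; Unit 2C: $70,000; Unit G2: $29,200; Unit 5A: $49,900; Unit PH2: $75,500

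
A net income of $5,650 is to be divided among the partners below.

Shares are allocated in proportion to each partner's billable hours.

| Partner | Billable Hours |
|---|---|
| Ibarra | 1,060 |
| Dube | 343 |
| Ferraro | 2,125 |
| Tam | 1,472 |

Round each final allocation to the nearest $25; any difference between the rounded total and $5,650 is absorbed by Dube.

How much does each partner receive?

Ibarra: $1,200 | Dube: $375 | Ferraro: $2,400 | Tam: $1,675

Total billable hours = 5,000.
Proportional shares: Ibarra 1,060/5,000 × $5,650 = 1,197.80; Dube 343/5,000 × $5,650 = 387.59; Ferraro 2,125/5,000 × $5,650 = 2,401.25; Tam 1,472/5,000 × $5,650 = 1,663.36.
Rounded to nearest $25: Ibarra $1,200; Dube $400; Ferraro $2,400; Tam $1,675. Sum = $5,675.
Difference $5,650 − $5,675 = −$25 applied to Dube: Dube becomes $375.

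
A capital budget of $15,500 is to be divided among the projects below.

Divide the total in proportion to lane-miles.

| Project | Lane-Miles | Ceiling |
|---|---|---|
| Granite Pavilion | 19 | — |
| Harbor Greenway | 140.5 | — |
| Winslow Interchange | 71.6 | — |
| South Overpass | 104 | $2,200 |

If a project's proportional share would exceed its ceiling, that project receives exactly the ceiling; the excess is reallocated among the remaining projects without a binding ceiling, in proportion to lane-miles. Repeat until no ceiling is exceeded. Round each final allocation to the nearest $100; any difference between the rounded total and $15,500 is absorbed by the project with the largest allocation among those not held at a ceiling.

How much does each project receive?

Total lane-miles = 335.1.
Proportional shares (ignoring caps): Granite Pavilion 878.84; Harbor Greenway 6,498.81; Winslow Interchange 3,311.85; South Overpass 4,810.50.
Capped: South Overpass ($2,200); residual $13,300 reallocated over remaining lane-miles 231.1.
Remaining shares: Granite Pavilion 1,093.47 → $1,100; Harbor Greenway 8,085.89 → $8,100; Winslow Interchange 4,120.64 → $4,100.

Granite Pavilion: $1,100 | Harbor Greenway: $8,100 | Winslow Interchange: $4,100 | South Overpass: $2,200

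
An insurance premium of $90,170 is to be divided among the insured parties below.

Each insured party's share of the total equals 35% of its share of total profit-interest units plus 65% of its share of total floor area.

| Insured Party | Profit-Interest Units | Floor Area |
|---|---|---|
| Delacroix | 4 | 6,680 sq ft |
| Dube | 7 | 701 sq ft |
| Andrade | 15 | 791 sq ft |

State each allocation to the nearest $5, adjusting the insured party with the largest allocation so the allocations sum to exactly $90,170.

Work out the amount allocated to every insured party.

Delacroix: $52,765; Dube: $13,525; Andrade: $23,880

Totals — profit-interest units 26, floor area 8,172.
Combined weights (35% profit-interest units + 65% floor area): Delacroix 0.5852; Dube 0.1500; Andrade 0.2648.
Unrounded shares: Delacroix 52,765.02; Dube 13,524.44; Andrade 23,880.54.
After rounding ($5): Delacroix $52,765; Dube $13,525; Andrade $23,880. Sum = $90,170.
Rounded total matches; no reconciliation needed.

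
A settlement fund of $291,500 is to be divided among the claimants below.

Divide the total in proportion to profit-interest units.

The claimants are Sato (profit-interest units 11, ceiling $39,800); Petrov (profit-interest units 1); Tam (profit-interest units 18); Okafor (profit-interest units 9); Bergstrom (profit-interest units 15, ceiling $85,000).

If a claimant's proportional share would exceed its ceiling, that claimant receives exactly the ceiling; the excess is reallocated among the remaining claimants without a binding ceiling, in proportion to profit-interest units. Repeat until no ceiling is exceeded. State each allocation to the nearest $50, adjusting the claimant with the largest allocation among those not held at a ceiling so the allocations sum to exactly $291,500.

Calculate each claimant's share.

Sato: $39,800 · Petrov: $5,950 · Tam: $107,150 · Okafor: $53,600 · Bergstrom: $85,000

Total profit-interest units = 54.
Unconstrained shares: Sato 59,379.63; Petrov 5,398.15; Tam 97,166.67; Okafor 48,583.33; Bergstrom 80,972.22.
Cap binds for Sato ($39,800); residual $251,700 reallocated over remaining profit-interest units 43.
Cap binds for Bergstrom ($85,000); residual $166,700 reallocated over remaining profit-interest units 28.
Remaining shares: Petrov 5,953.57 → $5,950; Tam 107,164.29 → $107,150; Okafor 53,582.14 → $53,600.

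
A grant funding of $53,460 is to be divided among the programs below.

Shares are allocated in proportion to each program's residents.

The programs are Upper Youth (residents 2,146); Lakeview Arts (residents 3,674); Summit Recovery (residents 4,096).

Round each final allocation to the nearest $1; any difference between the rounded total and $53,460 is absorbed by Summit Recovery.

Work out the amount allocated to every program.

Upper Youth: $11,570; Lakeview Arts: $19,808; Summit Recovery: $22,082

Total residents = 9,916.
Proportional shares: Upper Youth 2,146/9,916 × $53,460 = 11,569.70; Lakeview Arts 3,674/9,916 × $53,460 = 19,807.59; Summit Recovery 4,096/9,916 × $53,460 = 22,082.71.
Rounded to nearest $1: Upper Youth $11,570; Lakeview Arts $19,808; Summit Recovery $22,083. Sum = $53,461.
Difference $53,460 − $53,461 = −$1 applied to Summit Recovery: Summit Recovery becomes $22,082.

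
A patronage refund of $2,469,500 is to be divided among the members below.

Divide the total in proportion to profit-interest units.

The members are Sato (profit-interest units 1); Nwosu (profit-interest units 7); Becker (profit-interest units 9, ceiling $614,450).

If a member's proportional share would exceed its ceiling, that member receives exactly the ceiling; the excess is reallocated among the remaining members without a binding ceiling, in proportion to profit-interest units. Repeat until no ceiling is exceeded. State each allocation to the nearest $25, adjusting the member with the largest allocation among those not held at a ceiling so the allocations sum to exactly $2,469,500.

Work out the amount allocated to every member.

Sato: $231,875 · Nwosu: $1,623,175 · Becker: $614,450

Sum of profit-interest units: 17.
Unconstrained shares: Sato 145,264.71; Nwosu 1,016,852.94; Becker 1,307,382.35.
Cap binds for Becker ($614,450); remaining pool $1,855,050 reallocated over remaining profit-interest units 8.
Redistributed shares: Sato 231,881.25 → $231,875; Nwosu 1,623,168.75 → $1,623,175.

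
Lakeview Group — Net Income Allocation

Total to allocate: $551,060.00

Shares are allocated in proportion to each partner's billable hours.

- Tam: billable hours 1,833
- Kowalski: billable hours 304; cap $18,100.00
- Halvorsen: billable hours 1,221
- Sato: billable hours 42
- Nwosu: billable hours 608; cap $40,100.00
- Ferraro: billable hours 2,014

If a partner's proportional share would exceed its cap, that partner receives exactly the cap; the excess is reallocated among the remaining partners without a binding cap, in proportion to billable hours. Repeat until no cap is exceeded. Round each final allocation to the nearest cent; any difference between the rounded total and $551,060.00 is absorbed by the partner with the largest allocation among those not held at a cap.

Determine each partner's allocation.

Combined billable hours = 6,022.
Unconstrained shares: Tam 167,733.8060; Kowalski 27,818.3726; Halvorsen 111,731.0296; Sato 3,843.3278; Nwosu 55,636.7453; Ferraro 184,296.7187.
Cap binds for Kowalski ($18,100.00), Nwosu ($40,100.00); remaining pool $492,860.00 reallocated over remaining billable hours 5,110.
Redistributed shares: Tam 176,793.0294 → $176,793.03; Halvorsen 117,765.5695 → $117,765.57; Sato 4,050.9041 → $4,050.90; Ferraro 194,250.4971 → $194,250.50.

Tam: $176,793.03 | Kowalski: $18,100.00 | Halvorsen: $117,765.57 | Sato: $4,050.90 | Nwosu: $40,100.00 | Ferraro: $194,250.50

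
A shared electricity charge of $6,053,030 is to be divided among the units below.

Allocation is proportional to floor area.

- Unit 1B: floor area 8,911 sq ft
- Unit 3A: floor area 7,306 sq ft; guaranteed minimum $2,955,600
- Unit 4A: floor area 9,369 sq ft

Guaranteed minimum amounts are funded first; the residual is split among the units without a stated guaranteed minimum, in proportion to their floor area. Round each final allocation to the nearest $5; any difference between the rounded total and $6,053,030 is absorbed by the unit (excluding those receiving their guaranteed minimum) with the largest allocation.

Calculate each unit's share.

Unit 1B: $1,509,910 | Unit 3A: $2,955,600 | Unit 4A: $1,587,520

Fund the minimums — Unit 3A $2,955,600. Residual $3,097,430.
Residual split over remaining floor area 18,280: Unit 1B 1,509,912.40 → $1,509,910; Unit 4A 1,587,517.60 → $1,587,520.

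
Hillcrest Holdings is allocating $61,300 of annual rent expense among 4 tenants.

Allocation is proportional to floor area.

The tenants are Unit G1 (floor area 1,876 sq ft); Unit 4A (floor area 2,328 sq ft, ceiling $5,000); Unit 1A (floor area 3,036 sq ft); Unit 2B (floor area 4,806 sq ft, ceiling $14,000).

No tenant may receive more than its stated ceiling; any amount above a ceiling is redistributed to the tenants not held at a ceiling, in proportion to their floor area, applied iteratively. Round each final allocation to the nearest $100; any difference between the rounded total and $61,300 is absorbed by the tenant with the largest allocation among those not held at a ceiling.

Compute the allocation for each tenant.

Total floor area = 12,046.
Proportional shares (ignoring caps): Unit G1 9,546.64; Unit 4A 11,846.79; Unit 1A 15,449.68; Unit 2B 24,456.90.
Held at cap: Unit 4A ($5,000), Unit 2B ($14,000); remaining pool $42,300 reallocated over remaining floor area 4,912.
Remaining shares: Unit G1 16,155.29 → $16,200; Unit 1A 26,144.71 → $26,100.

Unit G1: $16,200 | Unit 4A: $5,000 | Unit 1A: $26,100 | Unit 2B: $14,000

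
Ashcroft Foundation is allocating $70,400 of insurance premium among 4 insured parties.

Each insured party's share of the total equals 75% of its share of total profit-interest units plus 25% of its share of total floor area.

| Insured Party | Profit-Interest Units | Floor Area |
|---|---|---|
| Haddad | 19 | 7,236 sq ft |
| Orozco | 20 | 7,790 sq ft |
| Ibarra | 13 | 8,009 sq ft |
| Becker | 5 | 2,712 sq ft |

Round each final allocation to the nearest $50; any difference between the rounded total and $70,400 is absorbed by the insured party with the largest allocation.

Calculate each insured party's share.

Profit-interest units total 57; floor area total 25,747.
Composite weights (75% profit-interest units + 25% floor area): Haddad 0.3203; Orozco 0.3388; Ibarra 0.2488; Becker 0.0921.
Proportional shares: Haddad 22,546.35; Orozco 23,851.36; Ibarra 17,516.86; Becker 6,485.43.
Rounded to nearest $50: Haddad $22,550; Orozco $23,850; Ibarra $17,500; Becker $6,500. Sum = $70,400.
No rounding difference to absorb.

Haddad: $22,550 · Orozco: $23,850 · Ibarra: $17,500 · Becker: $6,500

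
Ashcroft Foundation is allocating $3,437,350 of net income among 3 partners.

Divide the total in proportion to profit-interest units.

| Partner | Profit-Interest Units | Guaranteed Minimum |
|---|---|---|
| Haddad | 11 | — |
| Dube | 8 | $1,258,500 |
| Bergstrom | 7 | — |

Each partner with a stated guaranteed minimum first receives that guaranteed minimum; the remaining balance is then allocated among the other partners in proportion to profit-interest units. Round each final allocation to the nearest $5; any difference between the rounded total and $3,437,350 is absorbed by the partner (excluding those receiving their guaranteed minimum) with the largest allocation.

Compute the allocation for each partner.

Minimums first: Dube $1,258,500. Balance $2,178,850.
Balance split over remaining profit-interest units 18: Haddad 1,331,519.44 → $1,331,520; Bergstrom 847,330.56 → $847,330.

Haddad: $1,331,520 · Dube: $1,258,500 · Bergstrom: $847,330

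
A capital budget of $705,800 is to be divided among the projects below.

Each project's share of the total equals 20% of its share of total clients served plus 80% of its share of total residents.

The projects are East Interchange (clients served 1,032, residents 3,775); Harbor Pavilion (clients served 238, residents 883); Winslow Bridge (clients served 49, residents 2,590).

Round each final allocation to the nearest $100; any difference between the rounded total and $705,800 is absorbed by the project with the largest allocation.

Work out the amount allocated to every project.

Totals — clients served 1,319, residents 7,248.
Blended shares (20% clients served + 80% residents): East Interchange 0.5731; Harbor Pavilion 0.1335; Winslow Bridge 0.2933.
Unrounded shares: East Interchange 404,528.46; Harbor Pavilion 94,259.11; Winslow Bridge 207,012.44.
After rounding ($100): East Interchange $404,500; Harbor Pavilion $94,300; Winslow Bridge $207,000. Sum = $705,800.
Sum already equals the total — no adjustment.

East Interchange: $404,500; Harbor Pavilion: $94,300; Winslow Bridge: $207,000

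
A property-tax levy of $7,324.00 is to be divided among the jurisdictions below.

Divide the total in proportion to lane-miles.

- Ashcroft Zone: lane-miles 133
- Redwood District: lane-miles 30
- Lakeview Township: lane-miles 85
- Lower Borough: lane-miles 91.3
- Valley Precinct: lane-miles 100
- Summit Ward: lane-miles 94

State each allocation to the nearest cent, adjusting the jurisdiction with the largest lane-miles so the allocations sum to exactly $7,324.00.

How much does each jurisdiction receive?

Sum of lane-miles: 133 + 30 + 85 + 91.3 + 100 + 94 = 533.3.
Pro-rata amounts: Ashcroft Zone 1,826.5367; Redwood District 412.0008; Lakeview Township 1,167.3355; Lower Borough 1,253.8556; Valley Precinct 1,373.3358; Summit Ward 1,290.9357.
Rounded to nearest cent: Ashcroft Zone $1,826.54; Redwood District $412.00; Lakeview Township $1,167.34; Lower Borough $1,253.86; Valley Precinct $1,373.34; Summit Ward $1,290.94. Sum = $7,324.02.
Difference $7,324.00 − $7,324.02 = −$0.02 applied to largest lane-miles (Ashcroft Zone): Ashcroft Zone becomes $1,826.52.

Ashcroft Zone: $1,826.52; Redwood District: $412.00; Lakeview Township: $1,167.34; Lower Borough: $1,253.86; Valley Precinct: $1,373.34; Summit Ward: $1,290.94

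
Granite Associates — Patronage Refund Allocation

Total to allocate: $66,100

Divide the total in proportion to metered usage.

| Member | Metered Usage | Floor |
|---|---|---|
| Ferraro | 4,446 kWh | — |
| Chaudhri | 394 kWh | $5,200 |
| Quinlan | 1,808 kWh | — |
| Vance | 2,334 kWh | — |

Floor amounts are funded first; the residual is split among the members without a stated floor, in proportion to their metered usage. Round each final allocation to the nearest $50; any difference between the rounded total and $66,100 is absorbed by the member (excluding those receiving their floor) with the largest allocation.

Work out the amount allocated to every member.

Ferraro: $31,550 | Chaudhri: $5,200 | Quinlan: $12,800 | Vance: $16,550

Minimums first: Chaudhri $5,200. Residual $60,900.
Residual split over remaining metered usage 8,588: Ferraro 31,527.88 → $31,550; Quinlan 12,821.05 → $12,800; Vance 16,551.07 → $16,550.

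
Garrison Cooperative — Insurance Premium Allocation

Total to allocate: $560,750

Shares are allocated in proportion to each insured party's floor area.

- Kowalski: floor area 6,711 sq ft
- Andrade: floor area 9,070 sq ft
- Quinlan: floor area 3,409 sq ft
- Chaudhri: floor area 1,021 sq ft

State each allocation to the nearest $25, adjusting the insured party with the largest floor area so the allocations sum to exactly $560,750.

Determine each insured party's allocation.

Sum of floor area: 6,711 + 9,070 + 3,409 + 1,021 = 20,211.
Raw shares: Kowalski 186,195.30; Andrade 251,645.27; Quinlan 94,582.00; Chaudhri 28,327.43.
Rounded to nearest $25: Kowalski $186,200; Andrade $251,650; Quinlan $94,575; Chaudhri $28,325. Sum = $560,750.
No rounding difference to absorb.

Kowalski: $186,200 | Andrade: $251,650 | Quinlan: $94,575 | Chaudhri: $28,325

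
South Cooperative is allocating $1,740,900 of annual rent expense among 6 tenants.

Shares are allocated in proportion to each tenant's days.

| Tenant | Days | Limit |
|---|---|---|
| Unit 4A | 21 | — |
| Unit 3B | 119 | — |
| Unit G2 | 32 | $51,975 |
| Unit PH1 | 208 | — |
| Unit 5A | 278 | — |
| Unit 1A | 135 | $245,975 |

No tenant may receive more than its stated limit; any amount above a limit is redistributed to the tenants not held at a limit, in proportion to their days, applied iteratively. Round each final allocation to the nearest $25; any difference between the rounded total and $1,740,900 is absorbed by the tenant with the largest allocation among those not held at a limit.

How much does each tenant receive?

Days total: 793.
Proportional shares (ignoring caps): Unit 4A 46,102.02; Unit 3B 261,244.77; Unit G2 70,250.69; Unit PH1 456,629.51; Unit 5A 610,302.90; Unit 1A 296,370.11.
Held at cap: Unit G2 ($51,975), Unit 1A ($245,975); remaining pool $1,442,950 reallocated over remaining days 626.
Shares after redistribution: Unit 4A 48,405.67 → $48,400; Unit 3B 274,298.80 → $274,300; Unit PH1 479,446.65 → $479,450; Unit 5A 640,798.88 → $640,800.

Unit 4A: $48,400; Unit 3B: $274,300; Unit G2: $51,975; Unit PH1: $479,450; Unit 5A: $640,800; Unit 1A: $245,975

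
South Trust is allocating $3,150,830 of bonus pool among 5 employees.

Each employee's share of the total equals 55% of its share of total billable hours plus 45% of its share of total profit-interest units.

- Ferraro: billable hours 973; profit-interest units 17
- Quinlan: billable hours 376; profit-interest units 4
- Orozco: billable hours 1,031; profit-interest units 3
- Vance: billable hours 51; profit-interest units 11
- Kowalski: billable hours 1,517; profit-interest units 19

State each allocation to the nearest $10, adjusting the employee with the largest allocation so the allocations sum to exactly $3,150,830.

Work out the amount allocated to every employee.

Billable hours total 3,948; profit-interest units total 54.
Composite weights (55% billable hours + 45% profit-interest units): Ferraro 0.2772; Quinlan 0.0857; Orozco 0.1686; Vance 0.0988; Kowalski 0.3697.
Pro-rata amounts: Ferraro 873,461.47; Quinlan 270,071.14; Orozco 531,323.47; Vance 311,212.30; Kowalski 1,164,761.61.
After rounding ($10): Ferraro $873,460; Quinlan $270,070; Orozco $531,320; Vance $311,210; Kowalski $1,164,760. Sum = $3,150,820.
Difference $3,150,830 − $3,150,820 = +$10 applied to largest allocation (Kowalski): Kowalski becomes $1,164,770.

Ferraro: $873,460; Quinlan: $270,070; Orozco: $531,320; Vance: $311,210; Kowalski: $1,164,770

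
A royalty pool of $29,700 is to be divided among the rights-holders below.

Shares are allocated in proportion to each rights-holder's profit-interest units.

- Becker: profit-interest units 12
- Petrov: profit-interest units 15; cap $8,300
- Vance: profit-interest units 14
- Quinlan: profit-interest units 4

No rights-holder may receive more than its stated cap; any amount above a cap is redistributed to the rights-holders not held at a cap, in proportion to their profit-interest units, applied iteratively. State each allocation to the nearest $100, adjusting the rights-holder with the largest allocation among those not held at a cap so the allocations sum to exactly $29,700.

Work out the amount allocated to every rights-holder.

Sum of profit-interest units: 45.
Pro-rata shares before constraints: Becker 7,920.00; Petrov 9,900.00; Vance 9,240.00; Quinlan 2,640.00.
Capped: Petrov ($8,300); balance $21,400 reallocated over remaining profit-interest units 30.
Redistributed shares: Becker 8,560.00 → $8,600; Vance 9,986.67 → $10,000; Quinlan 2,853.33 → $2,900.
Rounding difference −$100 applied to Vance → $9,900.

Becker: $8,600 · Petrov: $8,300 · Vance: $9,900 · Quinlan: $2,900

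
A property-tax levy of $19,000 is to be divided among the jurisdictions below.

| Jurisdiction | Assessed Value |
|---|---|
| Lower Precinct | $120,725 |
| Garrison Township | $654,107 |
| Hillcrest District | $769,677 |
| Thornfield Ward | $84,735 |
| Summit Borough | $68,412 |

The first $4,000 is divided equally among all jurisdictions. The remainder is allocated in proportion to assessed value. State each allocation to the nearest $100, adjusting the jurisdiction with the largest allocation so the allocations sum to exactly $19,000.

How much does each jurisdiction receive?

Lower Precinct: $1,900; Garrison Township: $6,600; Hillcrest District: $7,600; Thornfield Ward: $1,500; Summit Borough: $1,400

Equal tier: $4,000 ÷ 5 = $800 apiece.
Remainder $15,000 by assessed value (total 1,697,656): Lower Precinct 1,066.69 → $1,100; Garrison Township 5,779.50 → $5,800; Hillcrest District 6,800.64 → $6,800; Thornfield Ward 748.69 → $700; Summit Borough 604.47 → $600.
Totals: Lower Precinct $800 + $1,100 = $1,900; Garrison Township $800 + $5,800 = $6,600; Hillcrest District $800 + $6,800 = $7,600; Thornfield Ward $800 + $700 = $1,500; Summit Borough $800 + $600 = $1,400.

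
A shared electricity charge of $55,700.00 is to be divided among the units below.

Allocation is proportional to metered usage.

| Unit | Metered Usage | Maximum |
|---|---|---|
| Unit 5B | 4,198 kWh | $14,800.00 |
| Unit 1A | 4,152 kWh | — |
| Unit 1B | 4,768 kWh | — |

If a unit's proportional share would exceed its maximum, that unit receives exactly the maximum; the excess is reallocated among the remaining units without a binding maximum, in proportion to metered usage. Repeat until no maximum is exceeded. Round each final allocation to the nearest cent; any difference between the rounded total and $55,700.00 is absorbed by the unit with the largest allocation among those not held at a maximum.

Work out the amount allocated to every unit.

Metered usage total: 13,118.
Proportional shares (ignoring caps): Unit 5B 17,825.0191; Unit 1A 17,629.6996; Unit 1B 20,245.2813.
Cap binds for Unit 5B ($14,800.00); remaining pool $40,900.00 reallocated over remaining metered usage 8,920.
Redistributed shares: Unit 1A 19,037.7578 → $19,037.76; Unit 1B 21,862.2422 → $21,862.24.

Unit 5B: $14,800.00 · Unit 1A: $19,037.76 · Unit 1B: $21,862.24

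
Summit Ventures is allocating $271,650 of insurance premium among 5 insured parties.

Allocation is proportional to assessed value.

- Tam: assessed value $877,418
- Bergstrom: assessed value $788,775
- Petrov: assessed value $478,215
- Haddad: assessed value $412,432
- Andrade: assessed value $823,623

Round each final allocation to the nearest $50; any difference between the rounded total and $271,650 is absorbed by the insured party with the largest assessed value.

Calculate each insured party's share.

Tam: $70,450 · Bergstrom: $63,400 · Petrov: $38,450 · Haddad: $33,150 · Andrade: $66,200

Sum of assessed value: 3,380,463.
Proportional shares: Tam 877,418/3,380,463 × $271,650 = 70,508.27; Bergstrom 788,775/3,380,463 × $271,650 = 63,385.02; Petrov 478,215/3,380,463 × $271,650 = 38,428.79; Haddad 412,432/3,380,463 × $271,650 = 33,142.55; Andrade 823,623/3,380,463 × $271,650 = 66,185.37.
After rounding ($50): Tam $70,500; Bergstrom $63,400; Petrov $38,450; Haddad $33,150; Andrade $66,200. Sum = $271,700.
Difference $271,650 − $271,700 = −$50 applied to largest assessed value (Tam): Tam becomes $70,450.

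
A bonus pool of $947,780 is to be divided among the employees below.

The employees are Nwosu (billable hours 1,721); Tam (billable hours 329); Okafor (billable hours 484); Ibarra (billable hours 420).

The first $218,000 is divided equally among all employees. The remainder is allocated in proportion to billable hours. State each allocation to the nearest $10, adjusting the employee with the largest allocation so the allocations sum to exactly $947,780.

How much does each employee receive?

Nwosu: $479,670 | Tam: $135,780 | Okafor: $174,070 | Ibarra: $158,260

Equal tier: $218,000 ÷ 4 = $54,500 apiece.
Remainder $729,780 by billable hours (total 2,954): Nwosu 425,169.73 → $425,170; Tam 81,278.82 → $81,280; Okafor 119,571.27 → $119,570; Ibarra 103,760.19 → $103,760.
Totals: Nwosu $54,500 + $425,170 = $479,670; Tam $54,500 + $81,280 = $135,780; Okafor $54,500 + $119,570 = $174,070; Ibarra $54,500 + $103,760 = $158,260.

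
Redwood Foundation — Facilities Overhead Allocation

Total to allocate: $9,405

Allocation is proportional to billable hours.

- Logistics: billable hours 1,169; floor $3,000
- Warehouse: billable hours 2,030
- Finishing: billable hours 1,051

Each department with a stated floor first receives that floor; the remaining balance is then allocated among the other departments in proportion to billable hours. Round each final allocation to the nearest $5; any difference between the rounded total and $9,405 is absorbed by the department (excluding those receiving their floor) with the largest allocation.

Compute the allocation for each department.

Minimums first: Logistics $3,000. Remaining pool $6,405.
Remaining pool split over remaining billable hours 3,081: Warehouse 4,220.11 → $4,220; Finishing 2,184.89 → $2,185.

Logistics: $3,000 · Warehouse: $4,220 · Finishing: $2,185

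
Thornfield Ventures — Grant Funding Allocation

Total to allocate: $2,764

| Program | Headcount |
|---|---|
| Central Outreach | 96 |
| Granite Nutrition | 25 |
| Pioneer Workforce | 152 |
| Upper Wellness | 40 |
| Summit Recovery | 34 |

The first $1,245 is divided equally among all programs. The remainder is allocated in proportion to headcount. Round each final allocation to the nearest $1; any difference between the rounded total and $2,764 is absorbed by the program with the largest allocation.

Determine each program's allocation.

Central Outreach: $669; Granite Nutrition: $358; Pioneer Workforce: $915; Upper Wellness: $424; Summit Recovery: $398

First tranche $1,245 split equally: $249 each.
Remainder $1,519 by headcount (total 347): Central Outreach 420.24 → $420; Granite Nutrition 109.44 → $109; Pioneer Workforce 665.38 → $665; Upper Wellness 175.10 → $175; Summit Recovery 148.84 → $149.
Rounding difference +$1 on remainder applied to Pioneer Workforce.
Totals: Central Outreach $249 + $420 = $669; Granite Nutrition $249 + $109 = $358; Pioneer Workforce $249 + $666 = $915; Upper Wellness $249 + $175 = $424; Summit Recovery $249 + $149 = $398.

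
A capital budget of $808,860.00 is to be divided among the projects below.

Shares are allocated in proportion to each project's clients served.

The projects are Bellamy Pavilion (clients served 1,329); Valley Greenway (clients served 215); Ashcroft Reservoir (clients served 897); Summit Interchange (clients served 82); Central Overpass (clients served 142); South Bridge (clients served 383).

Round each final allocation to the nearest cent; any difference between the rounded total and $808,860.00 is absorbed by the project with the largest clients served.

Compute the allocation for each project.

Bellamy Pavilion: $352,682.07 · Valley Greenway: $57,055.41 · Ashcroft Reservoir: $238,040.49 · Summit Interchange: $21,760.67 · Central Overpass: $37,683.11 · South Bridge: $101,638.25

Combined clients served = 1,329 + 215 + 897 + 82 + 142 + 383 = 3,048.
Pro-rata amounts: Bellamy Pavilion 352,682.0669; Valley Greenway 57,055.4134; Ashcroft Reservoir 238,040.4921; Summit Interchange 21,760.6693; Central Overpass 37,683.1102; South Bridge 101,638.2480.
Rounded to nearest cent: Bellamy Pavilion $352,682.07; Valley Greenway $57,055.41; Ashcroft Reservoir $238,040.49; Summit Interchange $21,760.67; Central Overpass $37,683.11; South Bridge $101,638.25. Sum = $808,860.00.
Sum already equals the total — no adjustment.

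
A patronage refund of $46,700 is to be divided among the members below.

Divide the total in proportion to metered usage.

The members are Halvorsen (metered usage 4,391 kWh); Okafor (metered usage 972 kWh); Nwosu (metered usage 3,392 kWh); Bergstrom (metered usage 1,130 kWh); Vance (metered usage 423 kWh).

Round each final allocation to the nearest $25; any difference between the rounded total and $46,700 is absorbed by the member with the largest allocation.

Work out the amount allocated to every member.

Metered usage total: 10,308.
Raw shares: Halvorsen 4,391/10,308 × $46,700 = 19,893.26; Okafor 972/10,308 × $46,700 = 4,403.61; Nwosu 3,392/10,308 × $46,700 = 15,367.33; Bergstrom 1,130/10,308 × $46,700 = 5,119.42; Vance 423/10,308 × $46,700 = 1,916.39.
At nearest $25: Halvorsen $19,900; Okafor $4,400; Nwosu $15,375; Bergstrom $5,125; Vance $1,925. Sum = $46,725.
Difference $46,700 − $46,725 = −$25 applied to largest allocation (Halvorsen): Halvorsen becomes $19,875.

Halvorsen: $19,875; Okafor: $4,400; Nwosu: $15,375; Bergstrom: $5,125; Vance: $1,925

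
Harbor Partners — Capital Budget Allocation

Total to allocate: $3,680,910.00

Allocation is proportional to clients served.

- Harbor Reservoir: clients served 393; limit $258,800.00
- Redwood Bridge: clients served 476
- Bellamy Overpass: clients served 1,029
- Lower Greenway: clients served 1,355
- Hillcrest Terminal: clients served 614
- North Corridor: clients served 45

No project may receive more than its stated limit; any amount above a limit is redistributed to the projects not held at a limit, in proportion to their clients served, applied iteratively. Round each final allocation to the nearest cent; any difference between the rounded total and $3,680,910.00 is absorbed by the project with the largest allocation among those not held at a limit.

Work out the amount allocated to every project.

Sum of clients served: 3,912.
Pro-rata shares before constraints: Harbor Reservoir 369,784.6702; Redwood Bridge 447,881.6871; Bellamy Overpass 968,214.8236; Lower Greenway 1,274,957.3236; Hillcrest Terminal 577,729.7393; North Corridor 42,341.7561.
Capped: Harbor Reservoir ($258,800.00); balance $3,422,110.00 reallocated over remaining clients served 3,519.
Redistributed shares: Redwood Bridge 462,894.1063 → $462,894.11; Bellamy Overpass 1,000,668.1415 → $1,000,668.14; Lower Greenway 1,317,692.2563 → $1,317,692.26; Hillcrest Terminal 597,094.4984 → $597,094.50; North Corridor 43,760.9974 → $43,761.00.
Rounding difference −$0.01 applied to Lower Greenway → $1,317,692.25.

Harbor Reservoir: $258,800.00; Redwood Bridge: $462,894.11; Bellamy Overpass: $1,000,668.14; Lower Greenway: $1,317,692.25; Hillcrest Terminal: $597,094.50; North Corridor: $43,761.00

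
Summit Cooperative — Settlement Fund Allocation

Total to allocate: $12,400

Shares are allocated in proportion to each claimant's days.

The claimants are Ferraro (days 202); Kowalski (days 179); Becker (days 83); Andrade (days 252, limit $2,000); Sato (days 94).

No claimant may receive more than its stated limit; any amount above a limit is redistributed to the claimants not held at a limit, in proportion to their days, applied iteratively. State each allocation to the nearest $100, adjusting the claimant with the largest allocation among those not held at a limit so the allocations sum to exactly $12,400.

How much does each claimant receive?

Total days = 810.
Pro-rata shares before constraints: Ferraro 3,092.35; Kowalski 2,740.25; Becker 1,270.62; Andrade 3,857.78; Sato 1,439.01.
Cap binds for Andrade ($2,000); residual $10,400 reallocated over remaining days 558.
Remaining shares: Ferraro 3,764.87 → $3,800; Kowalski 3,336.20 → $3,300; Becker 1,546.95 → $1,500; Sato 1,751.97 → $1,800.

Ferraro: $3,800 · Kowalski: $3,300 · Becker: $1,500 · Andrade: $2,000 · Sato: $1,800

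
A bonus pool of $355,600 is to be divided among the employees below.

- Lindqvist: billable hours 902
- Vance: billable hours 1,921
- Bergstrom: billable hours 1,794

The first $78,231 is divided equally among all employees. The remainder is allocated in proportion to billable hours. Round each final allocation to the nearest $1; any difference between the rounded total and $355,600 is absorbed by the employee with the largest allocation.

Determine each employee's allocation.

Lindqvist: $80,265; Vance: $141,482; Bergstrom: $133,853

First tranche $78,231 split equally: $26,077 each.
Remainder $277,369 by billable hours (total 4,617): Lindqvist 54,188.18 → $54,188; Vance 115,405.21 → $115,405; Bergstrom 107,775.61 → $107,776.
Totals: Lindqvist $26,077 + $54,188 = $80,265; Vance $26,077 + $115,405 = $141,482; Bergstrom $26,077 + $107,776 = $133,853.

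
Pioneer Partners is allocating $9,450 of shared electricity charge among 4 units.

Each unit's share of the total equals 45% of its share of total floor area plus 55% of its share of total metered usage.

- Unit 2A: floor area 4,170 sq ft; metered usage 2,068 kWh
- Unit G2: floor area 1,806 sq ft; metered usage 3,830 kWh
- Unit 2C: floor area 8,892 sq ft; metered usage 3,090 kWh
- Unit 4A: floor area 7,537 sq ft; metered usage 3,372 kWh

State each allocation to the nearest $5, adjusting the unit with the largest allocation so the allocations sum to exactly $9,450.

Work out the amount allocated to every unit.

Unit 2A: $1,660 | Unit G2: $1,955 | Unit 2C: $2,985 | Unit 4A: $2,850

Totals — floor area 22,405, metered usage 12,360.
Combined weights (45% floor area + 55% metered usage): Unit 2A 0.1758; Unit G2 0.2067; Unit 2C 0.3161; Unit 4A 0.3014.
Raw shares: Unit 2A 1,661.09; Unit G2 1,953.33; Unit 2C 2,987.09; Unit 4A 2,848.49.
Rounded to nearest $5: Unit 2A $1,660; Unit G2 $1,955; Unit 2C $2,985; Unit 4A $2,850. Sum = $9,450.
Sum already equals the total — no adjustment.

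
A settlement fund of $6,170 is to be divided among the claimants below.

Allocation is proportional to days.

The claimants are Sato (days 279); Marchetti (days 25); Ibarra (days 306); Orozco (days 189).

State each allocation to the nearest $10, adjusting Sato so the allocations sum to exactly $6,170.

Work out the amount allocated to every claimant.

Combined days = 799.
Proportional shares: Sato 279/799 × $6,170 = 2,154.48; Marchetti 25/799 × $6,170 = 193.05; Ibarra 306/799 × $6,170 = 2,362.98; Orozco 189/799 × $6,170 = 1,459.49.
After rounding ($10): Sato $2,150; Marchetti $190; Ibarra $2,360; Orozco $1,460. Sum = $6,160.
Difference $6,170 − $6,160 = +$10 applied to Sato: Sato becomes $2,160.

Sato: $2,160; Marchetti: $190; Ibarra: $2,360; Orozco: $1,460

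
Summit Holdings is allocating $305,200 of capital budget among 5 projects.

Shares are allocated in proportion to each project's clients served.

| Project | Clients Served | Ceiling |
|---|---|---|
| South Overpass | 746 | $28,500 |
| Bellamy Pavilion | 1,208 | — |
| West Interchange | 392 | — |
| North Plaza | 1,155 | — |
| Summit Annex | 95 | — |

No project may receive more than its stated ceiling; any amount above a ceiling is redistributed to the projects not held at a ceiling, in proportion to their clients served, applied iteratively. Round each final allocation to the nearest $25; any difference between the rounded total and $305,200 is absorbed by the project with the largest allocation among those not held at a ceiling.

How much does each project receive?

South Overpass: $28,500; Bellamy Pavilion: $117,300; West Interchange: $38,050; North Plaza: $112,125; Summit Annex: $9,225

Clients served total: 3,596.
Pro-rata shares before constraints: South Overpass 63,314.57; Bellamy Pavilion 102,525.47; West Interchange 33,269.86; North Plaza 98,027.25; Summit Annex 8,062.85.
Held at cap: South Overpass ($28,500); remaining pool $276,700 reallocated over remaining clients served 2,850.
Shares after redistribution: Bellamy Pavilion 117,281.96 → $117,275; West Interchange 38,058.39 → $38,050; North Plaza 112,136.32 → $112,125; Summit Annex 9,223.33 → $9,225.
Rounding difference +$25 applied to Bellamy Pavilion → $117,300.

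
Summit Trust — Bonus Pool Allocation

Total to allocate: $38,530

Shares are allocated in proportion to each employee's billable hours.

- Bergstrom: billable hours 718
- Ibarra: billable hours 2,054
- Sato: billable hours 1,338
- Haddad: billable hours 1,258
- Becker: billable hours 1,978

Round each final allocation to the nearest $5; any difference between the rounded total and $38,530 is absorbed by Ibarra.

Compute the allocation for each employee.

Billable hours total: 7,346.
Unrounded shares: Bergstrom 718/7,346 × $38,530 = 3,765.93; Ibarra 2,054/7,346 × $38,530 = 10,773.29; Sato 1,338/7,346 × $38,530 = 7,017.85; Haddad 1,258/7,346 × $38,530 = 6,598.25; Becker 1,978/7,346 × $38,530 = 10,374.67.
At nearest $5: Bergstrom $3,765; Ibarra $10,775; Sato $7,020; Haddad $6,600; Becker $10,375. Sum = $38,535.
Difference $38,530 − $38,535 = −$5 applied to Ibarra: Ibarra becomes $10,770.

Bergstrom: $3,765 | Ibarra: $10,770 | Sato: $7,020 | Haddad: $6,600 | Becker: $10,375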